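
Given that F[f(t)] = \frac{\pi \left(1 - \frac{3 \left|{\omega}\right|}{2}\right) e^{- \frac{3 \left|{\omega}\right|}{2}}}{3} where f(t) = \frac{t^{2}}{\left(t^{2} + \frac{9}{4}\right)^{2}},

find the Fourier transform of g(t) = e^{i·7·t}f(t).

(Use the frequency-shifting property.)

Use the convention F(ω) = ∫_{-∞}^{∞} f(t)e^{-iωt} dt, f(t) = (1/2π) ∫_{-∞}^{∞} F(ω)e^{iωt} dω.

F[g](ω) = \frac{\pi \left(2 - 3 \left|{\omega - 7}\right|\right) e^{- \frac{3 \left|{\omega - 7}\right|}{2}}}{6}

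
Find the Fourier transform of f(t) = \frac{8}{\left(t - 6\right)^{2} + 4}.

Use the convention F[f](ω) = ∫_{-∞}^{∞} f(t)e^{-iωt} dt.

F(ω) = 4 \pi e^{- 6 i \omega - 2 \left|{\omega}\right|}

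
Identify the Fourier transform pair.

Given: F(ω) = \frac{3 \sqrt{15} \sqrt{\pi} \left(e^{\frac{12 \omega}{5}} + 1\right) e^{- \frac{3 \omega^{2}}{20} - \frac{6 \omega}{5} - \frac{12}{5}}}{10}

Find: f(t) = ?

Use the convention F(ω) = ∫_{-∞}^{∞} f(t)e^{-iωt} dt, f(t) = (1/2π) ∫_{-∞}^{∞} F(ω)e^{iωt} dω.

f(t) = 3 e^{- \frac{5 t^{2}}{3}} \cos{\left(4 t \right)}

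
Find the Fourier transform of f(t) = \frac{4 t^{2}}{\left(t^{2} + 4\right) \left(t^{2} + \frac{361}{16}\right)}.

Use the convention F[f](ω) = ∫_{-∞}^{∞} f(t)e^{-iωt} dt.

F(ω) = - \frac{128 \pi e^{- 2 \left|{\omega}\right|}}{297} + \frac{304 \pi e^{- \frac{19 \left|{\omega}\right|}{4}}}{297}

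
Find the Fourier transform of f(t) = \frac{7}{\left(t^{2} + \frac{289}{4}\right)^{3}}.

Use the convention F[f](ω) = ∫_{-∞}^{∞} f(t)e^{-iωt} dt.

F(ω) = \frac{7 \pi \left(289 \omega^{2} + 102 \left|{\omega}\right| + 12\right) e^{- \frac{17 \left|{\omega}\right|}{2}}}{1419857}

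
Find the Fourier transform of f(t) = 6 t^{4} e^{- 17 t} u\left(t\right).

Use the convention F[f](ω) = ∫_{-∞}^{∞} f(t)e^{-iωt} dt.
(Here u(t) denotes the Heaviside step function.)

F(ω) = \frac{144}{\left(i \omega + 17\right)^{5}}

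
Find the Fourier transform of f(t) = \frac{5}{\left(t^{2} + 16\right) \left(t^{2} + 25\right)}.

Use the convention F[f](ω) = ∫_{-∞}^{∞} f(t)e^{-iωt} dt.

F(ω) = \frac{\pi \left(5 e^{\left|{\omega}\right|} - 4\right) e^{- 5 \left|{\omega}\right|}}{36}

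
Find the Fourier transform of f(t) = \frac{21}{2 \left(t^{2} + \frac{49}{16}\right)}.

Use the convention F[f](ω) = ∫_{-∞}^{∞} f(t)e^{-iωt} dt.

F(ω) = 6 \pi e^{- \frac{7 \left|{\omega}\right|}{4}}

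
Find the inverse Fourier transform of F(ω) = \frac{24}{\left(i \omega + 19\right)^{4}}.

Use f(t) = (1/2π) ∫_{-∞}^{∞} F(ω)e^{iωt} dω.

f(t) = 4 t^{3} e^{- 19 t} u\left(t\right)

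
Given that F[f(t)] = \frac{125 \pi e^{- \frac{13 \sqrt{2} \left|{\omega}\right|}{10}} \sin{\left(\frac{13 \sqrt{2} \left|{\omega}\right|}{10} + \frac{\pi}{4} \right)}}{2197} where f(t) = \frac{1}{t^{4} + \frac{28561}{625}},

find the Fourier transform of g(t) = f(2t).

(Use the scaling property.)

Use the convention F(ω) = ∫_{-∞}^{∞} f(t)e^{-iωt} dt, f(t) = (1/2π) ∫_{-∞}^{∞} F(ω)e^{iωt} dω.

F[g](ω) = \frac{125 \pi e^{- \frac{13 \sqrt{2} \left|{\omega}\right|}{20}} \sin{\left(\frac{13 \sqrt{2} \left|{\omega}\right|}{20} + \frac{\pi}{4} \right)}}{4394}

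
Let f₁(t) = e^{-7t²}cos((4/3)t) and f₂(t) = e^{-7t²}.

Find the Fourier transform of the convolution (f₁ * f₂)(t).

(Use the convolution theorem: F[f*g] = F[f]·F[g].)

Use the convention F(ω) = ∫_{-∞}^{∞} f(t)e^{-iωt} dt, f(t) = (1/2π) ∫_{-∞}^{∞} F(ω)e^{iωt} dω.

F[f₁*f₂](ω) = \frac{\pi \left(e^{\frac{4 \omega}{21}} + 1\right) e^{- \frac{\omega^{2}}{14} - \frac{2 \omega}{21} - \frac{4}{63}}}{14}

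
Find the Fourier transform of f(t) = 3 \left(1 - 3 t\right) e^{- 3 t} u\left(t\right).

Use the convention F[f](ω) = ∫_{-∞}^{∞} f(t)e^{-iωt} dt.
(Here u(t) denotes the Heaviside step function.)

F(ω) = \frac{3 i \omega}{- \omega^{2} + 6 i \omega + 9}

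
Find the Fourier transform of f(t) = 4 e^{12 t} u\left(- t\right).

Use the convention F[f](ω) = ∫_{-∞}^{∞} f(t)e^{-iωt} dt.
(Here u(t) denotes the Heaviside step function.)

F(ω) = - \frac{4}{i \omega - 12}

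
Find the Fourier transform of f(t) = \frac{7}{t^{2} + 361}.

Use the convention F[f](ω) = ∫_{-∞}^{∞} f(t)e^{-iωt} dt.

F(ω) = \frac{7 \pi e^{- 19 \left|{\omega}\right|}}{19}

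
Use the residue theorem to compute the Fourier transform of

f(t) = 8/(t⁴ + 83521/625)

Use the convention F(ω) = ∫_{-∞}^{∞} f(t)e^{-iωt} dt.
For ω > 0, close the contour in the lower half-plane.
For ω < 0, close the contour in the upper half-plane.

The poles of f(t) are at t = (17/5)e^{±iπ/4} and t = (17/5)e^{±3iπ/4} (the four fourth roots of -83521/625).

Let g(z) = f(z)e^{-iωz}; for large |z| the factor e^{-iωz} decays in the lower half-plane when ω > 0 and in the upper half-plane when ω < 0.

Case ω > 0 (lower half-plane, clockwise contour ⇒ F(ω) = -2πi·ΣRes):
  Res_{z = - \frac{17 \sqrt{2}}{10} - \frac{17 \sqrt{2} i}{10}} g(z) = \frac{125 \sqrt{2} \left(1 + i\right) e^{\frac{17 \sqrt{2} \omega \left(-1 + i\right)}{10}}}{4913}
  Res_{z = \frac{17 \sqrt{2}}{10} - \frac{17 \sqrt{2} i}{10}} g(z) = \frac{125 \sqrt{2} \left(-1 + i\right) e^{- \frac{17 \sqrt{2} \omega \left(1 + i\right)}{10}}}{4913}
  F(ω) = -2πi·ΣRes = \frac{250 \sqrt{2} \pi \left(\left(1 - i\right) e^{\frac{17 \sqrt{2} i \omega}{5}} + 1 + i\right) e^{- \frac{17 \sqrt{2} \omega \left(1 + i\right)}{10}}}{4913} = \frac{1000 \pi e^{- \frac{17 \sqrt{2} \omega}{10}} \sin{\left(\frac{17 \sqrt{2} \omega}{10} + \frac{\pi}{4} \right)}}{4913}

Case ω < 0 (upper half-plane, counterclockwise contour ⇒ F(ω) = +2πi·ΣRes):
  Res_{z = \frac{17 \sqrt{2}}{10} + \frac{17 \sqrt{2} i}{10}} g(z) = - \frac{125 \sqrt{2} \left(1 + i\right) e^{\frac{17 \sqrt{2} \omega \left(1 - i\right)}{10}}}{4913}
  Res_{z = - \frac{17 \sqrt{2}}{10} + \frac{17 \sqrt{2} i}{10}} g(z) = \frac{125 \sqrt{2} \left(1 - i\right) e^{\frac{17 \sqrt{2} \omega \left(1 + i\right)}{10}}}{4913}
  F(ω) = 2πi·ΣRes = - \frac{250 \sqrt{2} i \pi \left(\left(1 + i\right) e^{\frac{17 \sqrt{2} \omega \left(1 - i\right)}{10}} - \left(1 - i\right) e^{\frac{17 \sqrt{2} \omega \left(1 + i\right)}{10}}\right)}{4913} = \frac{1000 \pi e^{\frac{17 \sqrt{2} \omega}{10}} \cos{\left(\frac{17 \sqrt{2} \omega}{10} + \frac{\pi}{4} \right)}}{4913}

Both cases combine into a single formula in |ω|:

F(ω) = \frac{1000 \pi e^{- \frac{17 \sqrt{2} \left|{\omega}\right|}{10}} \sin{\left(\frac{17 \sqrt{2} \left|{\omega}\right|}{10} + \frac{\pi}{4} \right)}}{4913}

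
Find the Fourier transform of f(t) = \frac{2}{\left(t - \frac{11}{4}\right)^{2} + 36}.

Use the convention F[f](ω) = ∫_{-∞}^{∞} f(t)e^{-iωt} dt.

F(ω) = \frac{\pi e^{- \frac{11 i \omega}{4} - 6 \left|{\omega}\right|}}{3}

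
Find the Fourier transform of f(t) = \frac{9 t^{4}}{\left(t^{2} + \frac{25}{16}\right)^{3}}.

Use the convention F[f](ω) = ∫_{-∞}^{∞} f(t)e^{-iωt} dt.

F(ω) = \frac{9 \pi \left(25 \omega^{2} - 100 \left|{\omega}\right| + 48\right) e^{- \frac{5 \left|{\omega}\right|}{4}}}{160}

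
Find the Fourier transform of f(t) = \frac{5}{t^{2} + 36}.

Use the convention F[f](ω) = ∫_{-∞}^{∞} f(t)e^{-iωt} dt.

F(ω) = \frac{5 \pi e^{- 6 \left|{\omega}\right|}}{6}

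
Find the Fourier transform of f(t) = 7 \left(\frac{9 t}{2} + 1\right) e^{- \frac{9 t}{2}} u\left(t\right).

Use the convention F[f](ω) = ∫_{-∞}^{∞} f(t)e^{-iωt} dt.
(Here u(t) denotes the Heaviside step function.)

F(ω) = \frac{28 \left(- i \omega - 9\right)}{4 \omega^{2} - 36 i \omega - 81}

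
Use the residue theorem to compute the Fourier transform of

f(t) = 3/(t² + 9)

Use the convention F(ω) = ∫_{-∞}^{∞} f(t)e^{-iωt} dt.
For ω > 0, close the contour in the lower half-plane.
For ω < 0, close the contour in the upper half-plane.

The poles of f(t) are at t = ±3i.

Let g(z) = f(z)e^{-iωz}; for large |z| the factor e^{-iωz} decays in the lower half-plane when ω > 0 and in the upper half-plane when ω < 0.

Case ω > 0 (lower half-plane, clockwise contour ⇒ F(ω) = -2πi·ΣRes):
  Res_{z = - 3 i} g(z) = \frac{i e^{- 3 \omega}}{2}
  F(ω) = -2πi·ΣRes = \pi e^{- 3 \omega}

Case ω < 0 (upper half-plane, counterclockwise contour ⇒ F(ω) = +2πi·ΣRes):
  Res_{z = 3 i} g(z) = - \frac{i e^{3 \omega}}{2}
  F(ω) = 2πi·ΣRes = \pi e^{3 \omega}

Both cases combine into a single formula in |ω|:

F(ω) = \pi e^{- 3 \left|{\omega}\right|}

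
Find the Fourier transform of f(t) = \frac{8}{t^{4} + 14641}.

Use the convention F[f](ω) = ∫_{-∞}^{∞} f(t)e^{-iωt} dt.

F(ω) = \frac{8 \pi e^{- \frac{11 \sqrt{2} \left|{\omega}\right|}{2}} \sin{\left(\frac{11 \sqrt{2} \left|{\omega}\right|}{2} + \frac{\pi}{4} \right)}}{1331}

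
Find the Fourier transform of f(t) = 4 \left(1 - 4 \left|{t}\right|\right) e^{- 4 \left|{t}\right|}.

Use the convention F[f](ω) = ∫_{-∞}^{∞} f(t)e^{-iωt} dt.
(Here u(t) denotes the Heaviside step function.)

F(ω) = \frac{64 \omega^{2}}{\left(\omega^{2} + 16\right)^{2}}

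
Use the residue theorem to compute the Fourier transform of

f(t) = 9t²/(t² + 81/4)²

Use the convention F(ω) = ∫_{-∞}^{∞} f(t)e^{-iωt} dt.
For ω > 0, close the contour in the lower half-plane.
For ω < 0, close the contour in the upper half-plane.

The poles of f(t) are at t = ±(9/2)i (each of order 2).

Let g(z) = f(z)e^{-iωz}; for large |z| the factor e^{-iωz} decays in the lower half-plane when ω > 0 and in the upper half-plane when ω < 0.

Case ω > 0 (lower half-plane, clockwise contour ⇒ F(ω) = -2πi·ΣRes):
  Res_{z = - \frac{9 i}{2}} g(z) = \frac{i \left(2 - 9 \omega\right) e^{- \frac{9 \omega}{2}}}{4} (pole of order 2)
  F(ω) = -2πi·ΣRes = \frac{\pi \left(2 - 9 \omega\right) e^{- \frac{9 \omega}{2}}}{2}

Case ω < 0 (upper half-plane, counterclockwise contour ⇒ F(ω) = +2πi·ΣRes):
  Res_{z = \frac{9 i}{2}} g(z) = \frac{i \left(- 9 \omega - 2\right) e^{\frac{9 \omega}{2}}}{4} (pole of order 2)
  F(ω) = 2πi·ΣRes = \frac{\pi \left(9 \omega + 2\right) e^{\frac{9 \omega}{2}}}{2}

Both cases combine into a single formula in |ω|:

F(ω) = \frac{\pi \left(2 - 9 \left|{\omega}\right|\right) e^{- \frac{9 \left|{\omega}\right|}{2}}}{2}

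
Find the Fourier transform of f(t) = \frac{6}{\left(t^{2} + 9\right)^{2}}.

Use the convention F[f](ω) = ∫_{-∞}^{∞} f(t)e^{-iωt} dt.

F(ω) = \frac{\pi \left(3 \left|{\omega}\right| + 1\right) e^{- 3 \left|{\omega}\right|}}{9}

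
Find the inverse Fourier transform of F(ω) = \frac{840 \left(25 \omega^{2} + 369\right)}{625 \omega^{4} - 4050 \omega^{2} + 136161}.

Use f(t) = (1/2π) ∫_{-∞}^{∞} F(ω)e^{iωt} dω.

f(t) = 7 e^{- \frac{12 \left|{t}\right|}{5}} \cos{\left(3 \left|{t}\right| \right)}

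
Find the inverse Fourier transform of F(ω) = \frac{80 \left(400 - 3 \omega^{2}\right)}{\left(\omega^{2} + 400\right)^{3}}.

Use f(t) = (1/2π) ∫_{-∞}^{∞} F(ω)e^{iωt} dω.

f(t) = t^{2} e^{- 20 \left|{t}\right|}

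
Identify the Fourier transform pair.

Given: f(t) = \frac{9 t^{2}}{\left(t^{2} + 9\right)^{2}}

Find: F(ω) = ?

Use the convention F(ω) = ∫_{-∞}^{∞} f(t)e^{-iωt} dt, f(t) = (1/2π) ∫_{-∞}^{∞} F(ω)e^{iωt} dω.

F(ω) = \frac{3 \pi \left(1 - 3 \left|{\omega}\right|\right) e^{- 3 \left|{\omega}\right|}}{2}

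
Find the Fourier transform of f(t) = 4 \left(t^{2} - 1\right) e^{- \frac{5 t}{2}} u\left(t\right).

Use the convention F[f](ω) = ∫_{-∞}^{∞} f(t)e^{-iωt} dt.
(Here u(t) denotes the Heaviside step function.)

F(ω) = \frac{8 \left(16 i \omega - \left(2 i \omega + 5\right)^{3} + 40\right)}{\left(2 i \omega + 5\right)^{4}}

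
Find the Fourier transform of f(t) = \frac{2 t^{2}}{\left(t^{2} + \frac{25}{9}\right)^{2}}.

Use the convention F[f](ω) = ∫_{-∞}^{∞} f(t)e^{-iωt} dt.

F(ω) = \frac{\pi \left(3 - 5 \left|{\omega}\right|\right) e^{- \frac{5 \left|{\omega}\right|}{3}}}{5}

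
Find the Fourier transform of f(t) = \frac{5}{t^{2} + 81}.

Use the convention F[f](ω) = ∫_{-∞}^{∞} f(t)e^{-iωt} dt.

F(ω) = \frac{5 \pi e^{- 9 \left|{\omega}\right|}}{9}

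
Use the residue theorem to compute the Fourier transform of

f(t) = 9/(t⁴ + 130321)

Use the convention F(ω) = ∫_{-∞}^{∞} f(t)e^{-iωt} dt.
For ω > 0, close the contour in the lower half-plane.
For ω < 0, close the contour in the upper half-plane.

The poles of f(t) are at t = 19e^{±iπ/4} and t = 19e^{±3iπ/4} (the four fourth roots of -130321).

Let g(z) = f(z)e^{-iωz}; for large |z| the factor e^{-iωz} decays in the lower half-plane when ω > 0 and in the upper half-plane when ω < 0.

Case ω > 0 (lower half-plane, clockwise contour ⇒ F(ω) = -2πi·ΣRes):
  Res_{z = - \frac{19 \sqrt{2}}{2} - \frac{19 \sqrt{2} i}{2}} g(z) = \frac{9 \sqrt{2} i \left(1 - i\right) e^{\frac{19 \sqrt{2} \omega \left(-1 + i\right)}{2}}}{54872}
  Res_{z = \frac{19 \sqrt{2}}{2} - \frac{19 \sqrt{2} i}{2}} g(z) = \frac{9 \sqrt{2} i \left(1 + i\right) e^{- \frac{19 \sqrt{2} \omega \left(1 + i\right)}{2}}}{54872}
  F(ω) = -2πi·ΣRes = \frac{9 \sqrt{2} \pi \left(1 - i\right) \left(e^{19 \sqrt{2} i \omega} + i\right) e^{- \frac{19 \sqrt{2} \omega \left(1 + i\right)}{2}}}{27436} = \frac{9 \pi e^{- \frac{19 \sqrt{2} \omega}{2}} \sin{\left(\frac{19 \sqrt{2} \omega}{2} + \frac{\pi}{4} \right)}}{6859}

Case ω < 0 (upper half-plane, counterclockwise contour ⇒ F(ω) = +2πi·ΣRes):
  Res_{z = \frac{19 \sqrt{2}}{2} + \frac{19 \sqrt{2} i}{2}} g(z) = \frac{9 \sqrt{2} i \left(-1 + i\right) e^{\frac{19 \sqrt{2} \omega \left(1 - i\right)}{2}}}{54872}
  Res_{z = - \frac{19 \sqrt{2}}{2} + \frac{19 \sqrt{2} i}{2}} g(z) = \frac{9 \sqrt{2} \left(1 - i\right) e^{\frac{19 \sqrt{2} \omega \left(1 + i\right)}{2}}}{54872}
  F(ω) = 2πi·ΣRes = - \frac{9 \sqrt{2} i \pi \left(i \left(1 - i\right) e^{\frac{19 \sqrt{2} \omega \left(1 - i\right)}{2}} - \left(1 - i\right) e^{\frac{19 \sqrt{2} \omega \left(1 + i\right)}{2}}\right)}{27436} = \frac{9 \pi e^{\frac{19 \sqrt{2} \omega}{2}} \cos{\left(\frac{19 \sqrt{2} \omega}{2} + \frac{\pi}{4} \right)}}{6859}

Both cases combine into a single formula in |ω|:

F(ω) = \frac{9 \pi e^{- \frac{19 \sqrt{2} \left|{\omega}\right|}{2}} \sin{\left(\frac{19 \sqrt{2} \left|{\omega}\right|}{2} + \frac{\pi}{4} \right)}}{6859}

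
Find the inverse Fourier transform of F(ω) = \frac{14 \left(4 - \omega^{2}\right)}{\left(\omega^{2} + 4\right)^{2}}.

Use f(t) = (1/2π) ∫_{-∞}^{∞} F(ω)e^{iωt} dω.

f(t) = 7 e^{- 2 \left|{t}\right|} \left|{t}\right|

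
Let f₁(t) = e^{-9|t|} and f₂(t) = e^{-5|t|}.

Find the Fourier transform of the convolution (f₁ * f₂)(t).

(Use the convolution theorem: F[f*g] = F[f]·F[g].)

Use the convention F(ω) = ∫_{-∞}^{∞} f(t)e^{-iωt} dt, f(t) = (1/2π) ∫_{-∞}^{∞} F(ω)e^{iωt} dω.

F[f₁*f₂](ω) = \frac{180}{\left(\omega^{2} + 25\right) \left(\omega^{2} + 81\right)}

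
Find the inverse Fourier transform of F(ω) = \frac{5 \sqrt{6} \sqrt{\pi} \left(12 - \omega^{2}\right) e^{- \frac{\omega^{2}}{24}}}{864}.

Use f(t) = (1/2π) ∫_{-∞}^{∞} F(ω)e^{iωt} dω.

f(t) = 5 t^{2} e^{- 6 t^{2}}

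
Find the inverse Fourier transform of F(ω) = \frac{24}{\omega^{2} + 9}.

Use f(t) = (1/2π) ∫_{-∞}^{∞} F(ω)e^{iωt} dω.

f(t) = 4 e^{- 3 \left|{t}\right|}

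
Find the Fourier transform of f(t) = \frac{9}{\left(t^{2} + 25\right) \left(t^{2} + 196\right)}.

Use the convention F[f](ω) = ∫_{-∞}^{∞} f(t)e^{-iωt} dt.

F(ω) = \frac{\pi \left(14 e^{9 \left|{\omega}\right|} - 5\right) e^{- 14 \left|{\omega}\right|}}{1330}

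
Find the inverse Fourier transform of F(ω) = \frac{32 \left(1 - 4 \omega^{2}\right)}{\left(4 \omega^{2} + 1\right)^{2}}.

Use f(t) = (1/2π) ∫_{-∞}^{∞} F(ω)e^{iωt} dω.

f(t) = 4 e^{- \frac{\left|{t}\right|}{2}} \left|{t}\right|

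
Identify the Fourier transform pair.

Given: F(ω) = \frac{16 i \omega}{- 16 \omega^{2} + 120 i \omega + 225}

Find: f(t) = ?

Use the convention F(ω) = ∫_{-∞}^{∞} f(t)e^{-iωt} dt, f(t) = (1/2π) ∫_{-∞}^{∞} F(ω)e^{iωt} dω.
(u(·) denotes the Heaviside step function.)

f(t) = \left(1 - \frac{15 t}{4}\right) e^{- \frac{15 t}{4}} u\left(t\right)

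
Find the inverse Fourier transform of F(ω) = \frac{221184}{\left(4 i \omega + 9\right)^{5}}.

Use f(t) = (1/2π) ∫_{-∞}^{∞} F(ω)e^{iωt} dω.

f(t) = 9 t^{4} e^{- \frac{9 t}{4}} u\left(t\right)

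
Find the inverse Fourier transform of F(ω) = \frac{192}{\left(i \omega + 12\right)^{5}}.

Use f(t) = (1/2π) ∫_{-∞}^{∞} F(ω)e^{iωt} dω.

f(t) = 8 t^{4} e^{- 12 t} u\left(t\right)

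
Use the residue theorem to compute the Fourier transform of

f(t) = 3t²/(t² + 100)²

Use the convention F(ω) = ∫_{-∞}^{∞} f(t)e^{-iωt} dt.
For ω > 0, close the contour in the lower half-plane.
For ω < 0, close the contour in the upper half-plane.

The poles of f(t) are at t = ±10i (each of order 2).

Let g(z) = f(z)e^{-iωz}; for large |z| the factor e^{-iωz} decays in the lower half-plane when ω > 0 and in the upper half-plane when ω < 0.

Case ω > 0 (lower half-plane, clockwise contour ⇒ F(ω) = -2πi·ΣRes):
  Res_{z = - 10 i} g(z) = \frac{3 i \left(1 - 10 \omega\right) e^{- 10 \omega}}{40} (pole of order 2)
  F(ω) = -2πi·ΣRes = \frac{3 \pi \left(1 - 10 \omega\right) e^{- 10 \omega}}{20}

Case ω < 0 (upper half-plane, counterclockwise contour ⇒ F(ω) = +2πi·ΣRes):
  Res_{z = 10 i} g(z) = \frac{3 i \left(- 10 \omega - 1\right) e^{10 \omega}}{40} (pole of order 2)
  F(ω) = 2πi·ΣRes = \frac{3 \pi \left(10 \omega + 1\right) e^{10 \omega}}{20}

Both cases combine into a single formula in |ω|:

F(ω) = \frac{3 \pi \left(1 - 10 \left|{\omega}\right|\right) e^{- 10 \left|{\omega}\right|}}{20}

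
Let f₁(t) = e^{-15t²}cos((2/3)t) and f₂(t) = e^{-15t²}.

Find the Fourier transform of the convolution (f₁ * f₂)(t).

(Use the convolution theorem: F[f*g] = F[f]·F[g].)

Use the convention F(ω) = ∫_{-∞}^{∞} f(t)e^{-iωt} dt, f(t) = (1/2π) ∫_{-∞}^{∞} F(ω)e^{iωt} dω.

F[f₁*f₂](ω) = \frac{\pi \left(e^{\frac{2 \omega}{45}} + 1\right) e^{- \frac{\omega^{2}}{30} - \frac{\omega}{45} - \frac{1}{135}}}{30}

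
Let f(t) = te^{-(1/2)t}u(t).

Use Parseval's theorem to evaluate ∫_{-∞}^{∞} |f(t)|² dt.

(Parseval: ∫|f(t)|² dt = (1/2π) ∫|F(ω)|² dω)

∫|f(t)|² dt = 2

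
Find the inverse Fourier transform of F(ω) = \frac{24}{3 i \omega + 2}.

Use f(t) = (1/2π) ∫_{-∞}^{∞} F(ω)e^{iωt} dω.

f(t) = 8 e^{- \frac{2 t}{3}} u\left(t\right)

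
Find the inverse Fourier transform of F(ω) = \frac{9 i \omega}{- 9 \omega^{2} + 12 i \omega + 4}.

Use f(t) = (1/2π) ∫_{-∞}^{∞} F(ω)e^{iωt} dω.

f(t) = \left(1 - \frac{2 t}{3}\right) e^{- \frac{2 t}{3}} u\left(t\right)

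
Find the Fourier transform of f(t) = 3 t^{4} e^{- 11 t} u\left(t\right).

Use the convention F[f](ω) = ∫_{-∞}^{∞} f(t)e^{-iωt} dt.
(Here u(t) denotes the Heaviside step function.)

F(ω) = \frac{72}{\left(i \omega + 11\right)^{5}}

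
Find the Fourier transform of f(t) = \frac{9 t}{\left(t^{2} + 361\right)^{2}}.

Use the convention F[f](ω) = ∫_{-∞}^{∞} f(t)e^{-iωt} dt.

F(ω) = - \frac{9 i \pi \omega e^{- 19 \left|{\omega}\right|}}{38}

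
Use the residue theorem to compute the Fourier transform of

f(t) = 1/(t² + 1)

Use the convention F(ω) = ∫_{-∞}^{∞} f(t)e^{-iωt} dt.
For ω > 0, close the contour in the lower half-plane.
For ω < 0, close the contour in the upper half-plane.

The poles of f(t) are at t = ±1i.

Let g(z) = f(z)e^{-iωz}; for large |z| the factor e^{-iωz} decays in the lower half-plane when ω > 0 and in the upper half-plane when ω < 0.

Case ω > 0 (lower half-plane, clockwise contour ⇒ F(ω) = -2πi·ΣRes):
  Res_{z = - i} g(z) = \frac{i e^{- \omega}}{2}
  F(ω) = -2πi·ΣRes = \pi e^{- \omega}

Case ω < 0 (upper half-plane, counterclockwise contour ⇒ F(ω) = +2πi·ΣRes):
  Res_{z = i} g(z) = - \frac{i e^{\omega}}{2}
  F(ω) = 2πi·ΣRes = \pi e^{\omega}

Both cases combine into a single formula in |ω|:

F(ω) = \pi e^{- \left|{\omega}\right|}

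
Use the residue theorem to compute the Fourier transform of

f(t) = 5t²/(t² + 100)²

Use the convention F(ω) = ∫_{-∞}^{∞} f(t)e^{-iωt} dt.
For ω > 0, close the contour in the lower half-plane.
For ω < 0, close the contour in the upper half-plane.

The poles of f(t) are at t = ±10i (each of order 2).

Let g(z) = f(z)e^{-iωz}; for large |z| the factor e^{-iωz} decays in the lower half-plane when ω > 0 and in the upper half-plane when ω < 0.

Case ω > 0 (lower half-plane, clockwise contour ⇒ F(ω) = -2πi·ΣRes):
  Res_{z = - 10 i} g(z) = \frac{i \left(1 - 10 \omega\right) e^{- 10 \omega}}{8} (pole of order 2)
  F(ω) = -2πi·ΣRes = \frac{\pi \left(1 - 10 \omega\right) e^{- 10 \omega}}{4}

Case ω < 0 (upper half-plane, counterclockwise contour ⇒ F(ω) = +2πi·ΣRes):
  Res_{z = 10 i} g(z) = \frac{i \left(- 10 \omega - 1\right) e^{10 \omega}}{8} (pole of order 2)
  F(ω) = 2πi·ΣRes = \frac{\pi \left(10 \omega + 1\right) e^{10 \omega}}{4}

Both cases combine into a single formula in |ω|:

F(ω) = \frac{\pi \left(1 - 10 \left|{\omega}\right|\right) e^{- 10 \left|{\omega}\right|}}{4}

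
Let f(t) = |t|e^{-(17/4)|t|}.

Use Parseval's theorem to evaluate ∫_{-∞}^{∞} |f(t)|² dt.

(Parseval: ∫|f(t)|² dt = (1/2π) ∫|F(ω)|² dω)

∫|f(t)|² dt = \frac{32}{4913}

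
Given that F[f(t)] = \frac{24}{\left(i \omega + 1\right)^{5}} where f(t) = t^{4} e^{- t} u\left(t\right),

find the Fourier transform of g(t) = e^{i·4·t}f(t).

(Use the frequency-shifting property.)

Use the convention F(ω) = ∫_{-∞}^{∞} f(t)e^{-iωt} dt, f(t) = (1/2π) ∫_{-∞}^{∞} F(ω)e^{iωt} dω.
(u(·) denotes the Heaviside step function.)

F[g](ω) = \frac{24}{\left(i \left(\omega - 4\right) + 1\right)^{5}}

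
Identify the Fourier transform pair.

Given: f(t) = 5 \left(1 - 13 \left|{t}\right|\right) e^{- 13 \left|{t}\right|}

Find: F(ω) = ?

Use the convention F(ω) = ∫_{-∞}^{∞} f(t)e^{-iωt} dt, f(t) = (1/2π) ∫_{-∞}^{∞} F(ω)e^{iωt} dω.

F(ω) = \frac{260 \omega^{2}}{\left(\omega^{2} + 169\right)^{2}}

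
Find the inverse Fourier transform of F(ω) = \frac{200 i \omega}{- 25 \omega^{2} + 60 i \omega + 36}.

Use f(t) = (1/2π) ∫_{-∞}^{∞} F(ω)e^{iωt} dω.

f(t) = 8 \left(1 - \frac{6 t}{5}\right) e^{- \frac{6 t}{5}} u\left(t\right)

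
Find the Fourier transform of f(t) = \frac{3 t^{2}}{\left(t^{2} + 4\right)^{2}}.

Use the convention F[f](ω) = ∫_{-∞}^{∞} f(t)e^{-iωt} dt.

F(ω) = \frac{3 \pi \left(1 - 2 \left|{\omega}\right|\right) e^{- 2 \left|{\omega}\right|}}{4}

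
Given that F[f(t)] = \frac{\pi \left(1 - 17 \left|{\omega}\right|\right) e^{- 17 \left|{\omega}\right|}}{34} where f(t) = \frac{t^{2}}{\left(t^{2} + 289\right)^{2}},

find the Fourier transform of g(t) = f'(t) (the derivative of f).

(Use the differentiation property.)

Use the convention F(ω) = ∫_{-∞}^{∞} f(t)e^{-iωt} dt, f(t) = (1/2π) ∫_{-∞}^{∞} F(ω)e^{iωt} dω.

F[g](ω) = \frac{i \pi \omega \left(1 - 17 \left|{\omega}\right|\right) e^{- 17 \left|{\omega}\right|}}{34}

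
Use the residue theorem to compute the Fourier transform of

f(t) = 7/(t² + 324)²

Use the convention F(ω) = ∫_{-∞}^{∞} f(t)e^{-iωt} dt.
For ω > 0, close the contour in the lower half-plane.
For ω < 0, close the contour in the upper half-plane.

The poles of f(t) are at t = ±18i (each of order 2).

Let g(z) = f(z)e^{-iωz}; for large |z| the factor e^{-iωz} decays in the lower half-plane when ω > 0 and in the upper half-plane when ω < 0.

Case ω > 0 (lower half-plane, clockwise contour ⇒ F(ω) = -2πi·ΣRes):
  Res_{z = - 18 i} g(z) = \frac{7 i \left(18 \omega + 1\right) e^{- 18 \omega}}{23328} (pole of order 2)
  F(ω) = -2πi·ΣRes = \frac{7 \pi \left(18 \omega + 1\right) e^{- 18 \omega}}{11664}

Case ω < 0 (upper half-plane, counterclockwise contour ⇒ F(ω) = +2πi·ΣRes):
  Res_{z = 18 i} g(z) = \frac{7 i \left(18 \omega - 1\right) e^{18 \omega}}{23328} (pole of order 2)
  F(ω) = 2πi·ΣRes = \frac{7 \pi \left(1 - 18 \omega\right) e^{18 \omega}}{11664}

Both cases combine into a single formula in |ω|:

F(ω) = \frac{7 \pi \left(18 \left|{\omega}\right| + 1\right) e^{- 18 \left|{\omega}\right|}}{11664}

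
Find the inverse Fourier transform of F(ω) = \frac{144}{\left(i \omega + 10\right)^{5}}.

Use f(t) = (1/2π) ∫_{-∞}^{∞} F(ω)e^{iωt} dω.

f(t) = 6 t^{4} e^{- 10 t} u\left(t\right)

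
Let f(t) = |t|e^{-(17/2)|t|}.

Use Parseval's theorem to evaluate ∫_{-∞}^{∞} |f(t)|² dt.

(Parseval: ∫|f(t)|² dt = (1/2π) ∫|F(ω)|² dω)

∫|f(t)|² dt = \frac{4}{4913}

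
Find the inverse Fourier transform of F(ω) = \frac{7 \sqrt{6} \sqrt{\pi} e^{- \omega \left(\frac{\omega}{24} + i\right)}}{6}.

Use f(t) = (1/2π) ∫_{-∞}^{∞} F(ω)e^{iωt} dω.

f(t) = 7 e^{- 6 \left(t - 1\right)^{2}}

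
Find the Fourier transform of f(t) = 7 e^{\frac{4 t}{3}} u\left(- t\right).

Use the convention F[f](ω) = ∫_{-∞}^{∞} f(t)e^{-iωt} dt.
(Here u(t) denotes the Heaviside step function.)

F(ω) = - \frac{21}{3 i \omega - 4}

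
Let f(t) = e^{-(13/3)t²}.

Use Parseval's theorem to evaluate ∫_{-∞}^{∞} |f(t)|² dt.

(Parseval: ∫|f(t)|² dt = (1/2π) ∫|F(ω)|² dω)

∫|f(t)|² dt = \frac{\sqrt{78} \sqrt{\pi}}{26}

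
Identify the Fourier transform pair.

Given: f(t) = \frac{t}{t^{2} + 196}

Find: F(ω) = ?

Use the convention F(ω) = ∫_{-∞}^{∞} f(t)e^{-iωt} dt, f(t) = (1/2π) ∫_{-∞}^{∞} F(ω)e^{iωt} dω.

F(ω) = - i \pi e^{- 14 \left|{\omega}\right|} \operatorname{sign}{\left(\omega \right)}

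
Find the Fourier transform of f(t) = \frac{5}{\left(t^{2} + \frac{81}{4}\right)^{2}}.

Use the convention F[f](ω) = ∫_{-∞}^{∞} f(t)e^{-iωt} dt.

F(ω) = \frac{10 \pi \left(9 \left|{\omega}\right| + 2\right) e^{- \frac{9 \left|{\omega}\right|}{2}}}{729}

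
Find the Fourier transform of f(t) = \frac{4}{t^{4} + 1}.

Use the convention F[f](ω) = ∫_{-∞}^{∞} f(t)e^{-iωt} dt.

F(ω) = 4 \pi e^{- \frac{\sqrt{2} \left|{\omega}\right|}{2}} \sin{\left(\frac{\sqrt{2} \left|{\omega}\right|}{2} + \frac{\pi}{4} \right)}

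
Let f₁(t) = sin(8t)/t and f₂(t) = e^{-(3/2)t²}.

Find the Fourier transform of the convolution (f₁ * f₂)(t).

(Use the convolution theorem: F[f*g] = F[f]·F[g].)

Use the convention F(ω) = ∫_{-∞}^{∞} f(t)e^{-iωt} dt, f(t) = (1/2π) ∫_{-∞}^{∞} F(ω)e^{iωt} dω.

F[f₁*f₂](ω) = \begin{cases} \frac{\sqrt{6} \pi^{\frac{3}{2}} e^{- \frac{\omega^{2}}{6}}}{3} & \text{for}\: \omega > -8 \wedge \omega < 8 \\0 & \text{otherwise} \end{cases}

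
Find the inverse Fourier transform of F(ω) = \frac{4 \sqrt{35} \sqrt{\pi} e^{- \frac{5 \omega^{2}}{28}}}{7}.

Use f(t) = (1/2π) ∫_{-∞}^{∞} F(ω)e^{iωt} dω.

f(t) = 4 e^{- \frac{7 t^{2}}{5}}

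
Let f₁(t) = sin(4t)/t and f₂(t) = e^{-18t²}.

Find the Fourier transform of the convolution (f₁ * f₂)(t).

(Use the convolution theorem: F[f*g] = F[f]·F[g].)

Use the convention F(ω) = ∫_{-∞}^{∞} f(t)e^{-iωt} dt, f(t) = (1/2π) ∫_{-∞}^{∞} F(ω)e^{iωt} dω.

F[f₁*f₂](ω) = \begin{cases} \frac{\sqrt{2} \pi^{\frac{3}{2}} e^{- \frac{\omega^{2}}{72}}}{6} & \text{for}\: \omega > -4 \wedge \omega < 4 \\0 & \text{otherwise} \end{cases}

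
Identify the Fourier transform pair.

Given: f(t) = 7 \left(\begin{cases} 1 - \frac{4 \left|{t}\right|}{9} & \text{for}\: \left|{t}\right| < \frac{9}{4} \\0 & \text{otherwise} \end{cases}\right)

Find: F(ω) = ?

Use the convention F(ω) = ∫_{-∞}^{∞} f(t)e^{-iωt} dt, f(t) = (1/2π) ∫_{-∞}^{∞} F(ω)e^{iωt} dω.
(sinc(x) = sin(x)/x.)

F(ω) = \frac{63 \operatorname{sinc}^{2}{\left(\frac{9 \omega}{8} \right)}}{4}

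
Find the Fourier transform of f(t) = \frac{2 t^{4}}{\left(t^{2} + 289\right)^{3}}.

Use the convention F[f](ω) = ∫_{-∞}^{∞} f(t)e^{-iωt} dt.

F(ω) = \frac{\pi \left(289 \omega^{2} - 85 \left|{\omega}\right| + 3\right) e^{- 17 \left|{\omega}\right|}}{68}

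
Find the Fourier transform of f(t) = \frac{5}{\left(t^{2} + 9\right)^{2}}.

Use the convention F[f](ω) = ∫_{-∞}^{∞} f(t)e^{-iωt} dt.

F(ω) = \frac{5 \pi \left(3 \left|{\omega}\right| + 1\right) e^{- 3 \left|{\omega}\right|}}{54}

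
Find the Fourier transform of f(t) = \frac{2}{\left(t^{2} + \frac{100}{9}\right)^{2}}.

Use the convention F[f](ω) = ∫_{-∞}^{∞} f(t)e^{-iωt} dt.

F(ω) = \frac{9 \pi \left(10 \left|{\omega}\right| + 3\right) e^{- \frac{10 \left|{\omega}\right|}{3}}}{1000}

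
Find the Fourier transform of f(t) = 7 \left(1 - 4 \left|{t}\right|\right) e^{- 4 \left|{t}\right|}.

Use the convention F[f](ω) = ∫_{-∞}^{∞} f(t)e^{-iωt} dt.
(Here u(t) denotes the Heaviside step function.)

F(ω) = \frac{112 \omega^{2}}{\left(\omega^{2} + 16\right)^{2}}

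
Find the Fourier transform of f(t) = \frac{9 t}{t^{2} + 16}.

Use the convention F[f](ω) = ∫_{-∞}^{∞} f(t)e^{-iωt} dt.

F(ω) = - 9 i \pi e^{- 4 \left|{\omega}\right|} \operatorname{sign}{\left(\omega \right)}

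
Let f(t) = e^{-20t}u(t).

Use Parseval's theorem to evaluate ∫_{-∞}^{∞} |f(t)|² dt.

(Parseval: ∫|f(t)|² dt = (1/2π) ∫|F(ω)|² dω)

∫|f(t)|² dt = \frac{1}{40}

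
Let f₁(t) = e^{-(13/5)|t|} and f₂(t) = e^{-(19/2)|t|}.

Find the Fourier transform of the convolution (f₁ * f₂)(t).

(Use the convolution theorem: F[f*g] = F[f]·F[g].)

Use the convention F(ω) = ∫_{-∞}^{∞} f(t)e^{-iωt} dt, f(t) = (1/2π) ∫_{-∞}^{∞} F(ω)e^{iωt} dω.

F[f₁*f₂](ω) = \frac{9880}{100 \omega^{4} + 9701 \omega^{2} + 61009}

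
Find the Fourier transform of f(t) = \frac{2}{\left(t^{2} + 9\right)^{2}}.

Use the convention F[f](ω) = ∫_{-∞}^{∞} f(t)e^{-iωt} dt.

F(ω) = \frac{\pi \left(3 \left|{\omega}\right| + 1\right) e^{- 3 \left|{\omega}\right|}}{27}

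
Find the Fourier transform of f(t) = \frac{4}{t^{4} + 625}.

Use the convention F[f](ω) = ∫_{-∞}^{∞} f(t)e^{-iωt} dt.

F(ω) = \frac{4 \pi e^{- \frac{5 \sqrt{2} \left|{\omega}\right|}{2}} \sin{\left(\frac{5 \sqrt{2} \left|{\omega}\right|}{2} + \frac{\pi}{4} \right)}}{125}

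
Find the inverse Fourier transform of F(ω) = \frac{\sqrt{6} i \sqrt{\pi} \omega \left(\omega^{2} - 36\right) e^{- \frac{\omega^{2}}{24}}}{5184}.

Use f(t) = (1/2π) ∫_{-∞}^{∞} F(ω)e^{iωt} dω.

f(t) = 2 t^{3} e^{- 6 t^{2}}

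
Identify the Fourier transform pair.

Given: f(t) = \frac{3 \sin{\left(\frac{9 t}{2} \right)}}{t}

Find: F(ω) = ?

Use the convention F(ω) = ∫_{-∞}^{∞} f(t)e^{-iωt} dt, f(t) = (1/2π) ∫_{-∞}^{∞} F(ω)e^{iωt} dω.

F(ω) = \begin{cases} 3 \pi & \text{for}\: \omega > - \frac{9}{2} \wedge \omega < \frac{9}{2} \\0 & \text{otherwise} \end{cases}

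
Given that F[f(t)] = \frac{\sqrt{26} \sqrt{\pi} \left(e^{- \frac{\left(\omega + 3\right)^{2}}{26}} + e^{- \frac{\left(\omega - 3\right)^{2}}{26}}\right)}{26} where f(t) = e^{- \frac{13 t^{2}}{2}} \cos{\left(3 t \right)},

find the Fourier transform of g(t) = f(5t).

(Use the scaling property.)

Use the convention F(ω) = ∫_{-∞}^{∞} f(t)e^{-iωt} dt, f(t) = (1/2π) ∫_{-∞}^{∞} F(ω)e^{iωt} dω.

F[g](ω) = \frac{\sqrt{26} \sqrt{\pi} \left(e^{\frac{6 \omega}{65}} + 1\right) e^{- \frac{\omega^{2}}{650} - \frac{3 \omega}{65} - \frac{9}{26}}}{130}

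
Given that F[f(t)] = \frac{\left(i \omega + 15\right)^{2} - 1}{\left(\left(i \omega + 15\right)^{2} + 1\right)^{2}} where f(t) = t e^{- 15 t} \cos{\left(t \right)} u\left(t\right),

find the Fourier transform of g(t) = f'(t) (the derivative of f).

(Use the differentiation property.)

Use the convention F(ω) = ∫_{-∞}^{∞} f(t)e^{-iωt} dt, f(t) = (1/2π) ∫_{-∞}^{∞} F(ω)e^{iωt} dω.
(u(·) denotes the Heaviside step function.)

F[g](ω) = \frac{i \omega \left(\left(i \omega + 15\right)^{2} - 1\right)}{\left(\left(i \omega + 15\right)^{2} + 1\right)^{2}}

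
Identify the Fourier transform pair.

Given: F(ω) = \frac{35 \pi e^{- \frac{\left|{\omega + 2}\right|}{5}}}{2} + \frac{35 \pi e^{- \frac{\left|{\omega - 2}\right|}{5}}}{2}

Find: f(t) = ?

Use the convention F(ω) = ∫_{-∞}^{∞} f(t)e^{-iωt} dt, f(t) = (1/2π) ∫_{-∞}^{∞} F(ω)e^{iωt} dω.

f(t) = \frac{7 \cos{\left(2 t \right)}}{t^{2} + \frac{1}{25}}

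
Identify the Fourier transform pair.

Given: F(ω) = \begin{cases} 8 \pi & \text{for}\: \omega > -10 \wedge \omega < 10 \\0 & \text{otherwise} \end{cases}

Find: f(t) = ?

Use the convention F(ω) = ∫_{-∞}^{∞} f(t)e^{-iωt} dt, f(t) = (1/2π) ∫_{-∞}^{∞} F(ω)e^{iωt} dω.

f(t) = \frac{8 \sin{\left(10 t \right)}}{t}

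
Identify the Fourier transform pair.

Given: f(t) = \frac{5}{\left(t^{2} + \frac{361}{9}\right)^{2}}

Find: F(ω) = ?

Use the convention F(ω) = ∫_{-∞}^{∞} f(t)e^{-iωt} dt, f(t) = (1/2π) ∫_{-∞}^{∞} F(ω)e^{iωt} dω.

F(ω) = \frac{45 \pi \left(19 \left|{\omega}\right| + 3\right) e^{- \frac{19 \left|{\omega}\right|}{3}}}{13718}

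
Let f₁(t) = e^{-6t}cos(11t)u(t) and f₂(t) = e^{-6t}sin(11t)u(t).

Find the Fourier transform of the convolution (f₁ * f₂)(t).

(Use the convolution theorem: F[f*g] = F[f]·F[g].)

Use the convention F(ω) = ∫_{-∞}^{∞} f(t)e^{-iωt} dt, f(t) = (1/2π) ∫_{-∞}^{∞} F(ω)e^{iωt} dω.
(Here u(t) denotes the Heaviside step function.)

F[f₁*f₂](ω) = \frac{11 \left(i \omega + 6\right)}{\left(\left(i \omega + 6\right)^{2} + 121\right)^{2}}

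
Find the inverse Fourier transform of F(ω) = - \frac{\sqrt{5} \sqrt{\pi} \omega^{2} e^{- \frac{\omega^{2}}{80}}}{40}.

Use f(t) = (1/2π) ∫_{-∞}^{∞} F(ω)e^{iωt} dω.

f(t) = 5 \left(80 t^{2} - 2\right) e^{- 20 t^{2}}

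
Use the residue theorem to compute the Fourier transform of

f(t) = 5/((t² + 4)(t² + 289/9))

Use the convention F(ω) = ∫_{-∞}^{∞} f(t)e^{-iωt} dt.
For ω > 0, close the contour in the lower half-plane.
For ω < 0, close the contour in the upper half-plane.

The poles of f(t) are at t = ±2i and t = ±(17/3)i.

Let g(z) = f(z)e^{-iωz}; for large |z| the factor e^{-iωz} decays in the lower half-plane when ω > 0 and in the upper half-plane when ω < 0.

Case ω > 0 (lower half-plane, clockwise contour ⇒ F(ω) = -2πi·ΣRes):
  Res_{z = - 2 i} g(z) = \frac{45 i e^{- 2 \omega}}{1012}
  Res_{z = - \frac{17 i}{3}} g(z) = - \frac{135 i e^{- \frac{17 \omega}{3}}}{8602}
  F(ω) = -2πi·ΣRes = \frac{45 \pi e^{- 2 \omega}}{506} - \frac{135 \pi e^{- \frac{17 \omega}{3}}}{4301}

Case ω < 0 (upper half-plane, counterclockwise contour ⇒ F(ω) = +2πi·ΣRes):
  Res_{z = 2 i} g(z) = - \frac{45 i e^{2 \omega}}{1012}
  Res_{z = \frac{17 i}{3}} g(z) = \frac{135 i e^{\frac{17 \omega}{3}}}{8602}
  F(ω) = 2πi·ΣRes = \frac{45 \pi \left(- 6 e^{\frac{17 \omega}{3}} + 17 e^{2 \omega}\right)}{8602}

Both cases combine into a single formula in |ω|:

F(ω) = \frac{45 \pi e^{- 2 \left|{\omega}\right|}}{506} - \frac{135 \pi e^{- \frac{17 \left|{\omega}\right|}{3}}}{4301}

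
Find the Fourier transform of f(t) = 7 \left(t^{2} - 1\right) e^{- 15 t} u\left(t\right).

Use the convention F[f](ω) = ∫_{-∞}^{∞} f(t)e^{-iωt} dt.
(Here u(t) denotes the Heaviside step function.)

F(ω) = \frac{7 \left(2 i \omega - \left(i \omega + 15\right)^{3} + 30\right)}{\left(i \omega + 15\right)^{4}}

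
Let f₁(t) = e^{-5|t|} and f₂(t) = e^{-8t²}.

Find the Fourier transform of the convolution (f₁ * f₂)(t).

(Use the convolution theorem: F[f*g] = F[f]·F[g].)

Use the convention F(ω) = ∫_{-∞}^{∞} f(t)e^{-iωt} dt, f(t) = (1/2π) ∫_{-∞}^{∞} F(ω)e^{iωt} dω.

F[f₁*f₂](ω) = \frac{5 \sqrt{2} \sqrt{\pi} e^{- \frac{\omega^{2}}{32}}}{2 \left(\omega^{2} + 25\right)}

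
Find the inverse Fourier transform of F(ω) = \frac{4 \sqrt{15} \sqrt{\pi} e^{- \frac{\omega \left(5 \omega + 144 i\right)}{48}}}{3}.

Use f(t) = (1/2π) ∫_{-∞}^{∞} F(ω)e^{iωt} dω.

f(t) = 8 e^{- \frac{12 \left(t - 3\right)^{2}}{5}}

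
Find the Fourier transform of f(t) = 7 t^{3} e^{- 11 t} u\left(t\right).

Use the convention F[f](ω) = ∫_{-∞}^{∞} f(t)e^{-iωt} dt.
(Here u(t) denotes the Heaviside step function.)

F(ω) = \frac{42}{\left(i \omega + 11\right)^{4}}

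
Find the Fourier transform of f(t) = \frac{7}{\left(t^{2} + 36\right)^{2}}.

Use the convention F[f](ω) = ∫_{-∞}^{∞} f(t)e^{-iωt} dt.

F(ω) = \frac{7 \pi \left(6 \left|{\omega}\right| + 1\right) e^{- 6 \left|{\omega}\right|}}{432}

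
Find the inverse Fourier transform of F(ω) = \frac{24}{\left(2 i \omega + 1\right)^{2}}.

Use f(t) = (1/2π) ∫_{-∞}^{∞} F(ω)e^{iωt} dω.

f(t) = 6 t e^{- \frac{t}{2}} u\left(t\right)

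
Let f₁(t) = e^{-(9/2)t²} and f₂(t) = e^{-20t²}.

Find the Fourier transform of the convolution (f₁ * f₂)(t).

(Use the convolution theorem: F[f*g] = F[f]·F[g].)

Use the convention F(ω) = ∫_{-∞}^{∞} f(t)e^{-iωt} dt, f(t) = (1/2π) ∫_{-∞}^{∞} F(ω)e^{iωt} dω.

F[f₁*f₂](ω) = \frac{\sqrt{10} \pi e^{- \frac{49 \omega^{2}}{720}}}{30}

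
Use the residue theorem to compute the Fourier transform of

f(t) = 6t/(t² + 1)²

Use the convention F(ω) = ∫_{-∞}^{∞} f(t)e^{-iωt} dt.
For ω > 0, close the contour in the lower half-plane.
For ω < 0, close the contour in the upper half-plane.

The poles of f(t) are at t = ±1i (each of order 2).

Let g(z) = f(z)e^{-iωz}; for large |z| the factor e^{-iωz} decays in the lower half-plane when ω > 0 and in the upper half-plane when ω < 0.

Case ω > 0 (lower half-plane, clockwise contour ⇒ F(ω) = -2πi·ΣRes):
  Res_{z = - i} g(z) = \frac{3 \omega e^{- \omega}}{2} (pole of order 2)
  F(ω) = -2πi·ΣRes = - 3 i \pi \omega e^{- \omega}

Case ω < 0 (upper half-plane, counterclockwise contour ⇒ F(ω) = +2πi·ΣRes):
  Res_{z = i} g(z) = - \frac{3 \omega e^{\omega}}{2} (pole of order 2)
  F(ω) = 2πi·ΣRes = - 3 i \pi \omega e^{\omega}

Both cases combine into a single formula in |ω|:

F(ω) = - 3 i \pi \omega e^{- \left|{\omega}\right|}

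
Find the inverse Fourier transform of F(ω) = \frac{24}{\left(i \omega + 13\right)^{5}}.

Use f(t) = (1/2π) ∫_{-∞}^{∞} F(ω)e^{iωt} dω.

f(t) = t^{4} e^{- 13 t} u\left(t\right)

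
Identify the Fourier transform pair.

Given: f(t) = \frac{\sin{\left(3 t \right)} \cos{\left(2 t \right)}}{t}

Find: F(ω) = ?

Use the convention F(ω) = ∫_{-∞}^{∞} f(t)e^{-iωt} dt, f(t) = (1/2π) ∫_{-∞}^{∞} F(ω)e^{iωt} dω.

F(ω) = \begin{cases} \pi & \text{for}\: \omega > -1 \wedge \omega < 1 \\\frac{\pi}{2} & \text{for}\: \omega > -5 \wedge \omega < 5 \\0 & \text{otherwise} \end{cases}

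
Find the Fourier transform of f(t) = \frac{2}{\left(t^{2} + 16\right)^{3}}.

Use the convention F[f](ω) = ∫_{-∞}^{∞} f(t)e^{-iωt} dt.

F(ω) = \frac{\pi \left(16 \omega^{2} + 12 \left|{\omega}\right| + 3\right) e^{- 4 \left|{\omega}\right|}}{4096}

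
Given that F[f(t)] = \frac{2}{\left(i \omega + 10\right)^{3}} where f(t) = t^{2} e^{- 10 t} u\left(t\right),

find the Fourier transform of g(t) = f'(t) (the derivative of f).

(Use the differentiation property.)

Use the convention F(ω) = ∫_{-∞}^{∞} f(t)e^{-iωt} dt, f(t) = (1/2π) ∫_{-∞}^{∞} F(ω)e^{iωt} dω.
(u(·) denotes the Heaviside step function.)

F[g](ω) = \frac{2 i \omega}{\left(i \omega + 10\right)^{3}}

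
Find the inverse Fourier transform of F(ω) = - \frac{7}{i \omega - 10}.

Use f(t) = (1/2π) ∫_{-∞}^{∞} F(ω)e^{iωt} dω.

f(t) = 7 e^{10 t} u\left(- t\right)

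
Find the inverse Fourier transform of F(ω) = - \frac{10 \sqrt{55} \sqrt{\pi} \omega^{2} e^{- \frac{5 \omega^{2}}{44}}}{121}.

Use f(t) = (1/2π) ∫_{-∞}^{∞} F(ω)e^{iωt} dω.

f(t) = 2 \left(\frac{44 t^{2}}{5} - 2\right) e^{- \frac{11 t^{2}}{5}}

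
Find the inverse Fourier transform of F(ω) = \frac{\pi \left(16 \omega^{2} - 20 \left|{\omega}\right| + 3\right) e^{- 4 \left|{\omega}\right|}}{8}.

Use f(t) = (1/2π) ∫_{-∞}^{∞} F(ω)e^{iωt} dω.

f(t) = \frac{4 t^{4}}{\left(t^{2} + 16\right)^{3}}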